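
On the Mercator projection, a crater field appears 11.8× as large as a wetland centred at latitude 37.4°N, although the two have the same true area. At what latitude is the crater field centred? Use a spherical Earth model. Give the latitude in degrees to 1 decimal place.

76.6°

On Mercator, (apparent₁)/(apparent₂) = sec²φ₁ / sec²φ₂ when true areas are equal.
cos²φ₂ / cos²φ₁ = 11.8  ⇒  cos φ₁ = cos 37.4° / √11.8 = 0.7944/3.435 = 0.2313.
φ₁ = arccos(0.2313) ≈ 76.6°.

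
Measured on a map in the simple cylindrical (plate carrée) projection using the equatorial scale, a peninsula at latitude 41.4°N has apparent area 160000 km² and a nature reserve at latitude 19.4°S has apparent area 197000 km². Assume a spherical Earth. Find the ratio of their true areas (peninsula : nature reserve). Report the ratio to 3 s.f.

0.646

Plate carrée has h = 1 and k = sec φ, giving areal scale sec φ; true area = (apparent area) · cos φ.
True area of peninsula: 160000 × cos(41.4°) = 160000 × 0.7501 = 120000 km².
True area of nature reserve: 197000 × cos(19.4°) = 197000 × 0.9432 = 185800 km².
Ratio = 120000 / 185800 ≈ 0.646.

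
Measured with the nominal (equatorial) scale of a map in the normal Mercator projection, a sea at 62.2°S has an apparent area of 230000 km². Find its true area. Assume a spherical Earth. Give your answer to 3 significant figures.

For Mercator, h = k = sec φ (a conformal cylindrical projection has a single point scale, 1/cos φ).
Areal scale = k² = sec²φ = 1/cos²(62.2°) = 1/0.4664² = 4.597.
True area = apparent / (areal scale) = 230000 / 4.597 ≈ 50000 km².

50000 km²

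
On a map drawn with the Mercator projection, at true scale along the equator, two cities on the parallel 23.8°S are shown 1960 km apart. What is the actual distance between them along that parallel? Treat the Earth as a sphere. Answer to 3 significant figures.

For Mercator, h = k = sec φ (a conformal cylindrical projection has a single point scale, 1/cos φ).
Along the parallel at 23.8°, map distances are exaggerated by k = sec 23.8° = 1.093.
True distance = 1960 / 1.093 = 1960 × cos 23.8° ≈ 1790 km.

1790 km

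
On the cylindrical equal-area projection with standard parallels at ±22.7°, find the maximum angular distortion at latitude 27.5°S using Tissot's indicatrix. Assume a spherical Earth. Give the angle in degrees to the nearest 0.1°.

Cylindrical equal-area (φ₀ = 22.7°): h = cos φ / cos 22.7° along meridians, k = cos 22.7° / cos φ along parallels; h·k = 1.
At 27.5°: h = 0.9615, k = 1.040; principal scales a = 1.040, b = 0.9615.
sin(ω/2) = (a − b)/(a + b) = 0.07856/2.002 = 0.03925, so ω = 2 arcsin(0.03925) ≈ 4.5°.

4.5°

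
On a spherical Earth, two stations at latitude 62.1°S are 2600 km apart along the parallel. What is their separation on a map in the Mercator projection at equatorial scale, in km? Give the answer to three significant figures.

5560 km

The Mercator projection is conformal; its linear scale factor is the same in every direction and equals sec φ = 1/cos φ.
Along the parallel, k = sec 62.1° = 1/0.4679 = 2.137.
Map distance = 2600 × 2.137 ≈ 5560 km.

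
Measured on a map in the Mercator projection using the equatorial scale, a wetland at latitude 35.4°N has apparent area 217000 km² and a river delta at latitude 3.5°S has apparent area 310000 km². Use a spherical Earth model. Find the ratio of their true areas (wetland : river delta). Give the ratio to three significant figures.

On Mercator the areal scale is sec²φ, so true area = apparent × cos²φ.
True area of wetland: 217000 × cos²(35.4°) = 217000 × 0.6644 = 144200 km².
True area of river delta: 310000 × cos²(3.5°) = 310000 × 0.9963 = 308800 km².
Ratio = 144200 / 308800 ≈ 0.467.

0.467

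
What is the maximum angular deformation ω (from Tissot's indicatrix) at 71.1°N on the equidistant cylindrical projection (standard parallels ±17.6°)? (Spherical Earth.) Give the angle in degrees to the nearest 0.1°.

The equidistant cylindrical projection with φ₀ = 17.6° has h = 1 (meridians true) and k = cos φ₀ / cos φ along parallels.
At 71.1°: h = 1.000, k = 2.943; principal scales a = 2.943, b = 1.000.
sin(ω/2) = (a − b)/(a + b) = 1.943/3.943 = 0.4927, so ω = 2 arcsin(0.4927) ≈ 59.0°.

59.0°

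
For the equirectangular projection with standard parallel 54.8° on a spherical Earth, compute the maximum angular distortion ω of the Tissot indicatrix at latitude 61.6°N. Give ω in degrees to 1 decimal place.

In the equirectangular projection with standard parallel φ₀ = 54.8° (x = Rλ cos φ₀, y = Rφ), meridians are true-scale (h = 1) and the parallel scale is k = cos φ₀ / cos φ.
At 61.6°: h = 1.000, k = 1.212; principal scales a = 1.212, b = 1.000.
sin(ω/2) = (a − b)/(a + b) = 0.2119/2.212 = 0.09582, so ω = 2 arcsin(0.09582) ≈ 11.0°.

11.0°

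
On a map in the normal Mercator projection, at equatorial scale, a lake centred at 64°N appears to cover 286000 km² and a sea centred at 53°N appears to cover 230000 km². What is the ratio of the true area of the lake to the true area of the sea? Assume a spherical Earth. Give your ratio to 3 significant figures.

Since Mercator area scale is 1/cos²φ, the true area equals the apparent area multiplied by cos²φ.
True area of lake: 286000 × cos²(64°) = 286000 × 0.1922 = 54960 km².
True area of sea: 230000 × cos²(53°) = 230000 × 0.3622 = 83300 km².
Ratio = 54960 / 83300 ≈ 0.660.

0.660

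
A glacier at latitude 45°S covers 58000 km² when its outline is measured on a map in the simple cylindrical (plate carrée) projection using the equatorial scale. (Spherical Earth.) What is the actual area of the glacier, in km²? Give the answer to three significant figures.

41000 km²

Plate carrée maps x = Rλ, y = Rφ. The meridian scale is h = 1 and the parallel scale is k = 1/cos φ = sec φ.
Areal scale = h·k = 1 × sec φ; at 45°, h = 1.000, k = 1.414, so h·k = 1.414.
True area = apparent / (areal scale) = 58000 / 1.414 ≈ 41000 km².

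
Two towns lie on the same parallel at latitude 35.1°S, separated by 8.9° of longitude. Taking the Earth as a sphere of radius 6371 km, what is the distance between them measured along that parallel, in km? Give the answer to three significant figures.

810 km

Arc length along a parallel = R cos φ · Δλ (with Δλ in radians).
= 6371 × cos 35.1° × (8.9° × π/180) = 6371 × 0.8181 × 0.1553 ≈ 810 km.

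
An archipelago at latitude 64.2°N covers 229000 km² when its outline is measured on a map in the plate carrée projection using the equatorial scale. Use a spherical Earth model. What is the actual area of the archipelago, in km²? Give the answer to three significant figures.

Plate carrée maps x = Rλ, y = Rφ. The meridian scale is h = 1 and the parallel scale is k = 1/cos φ = sec φ.
Areal scale = h·k = 1 × sec φ; at 64.2°, h = 1.000, k = 2.298, so h·k = 2.298.
True area = apparent / (areal scale) = 229000 / 2.298 ≈ 99700 km².

99700 km²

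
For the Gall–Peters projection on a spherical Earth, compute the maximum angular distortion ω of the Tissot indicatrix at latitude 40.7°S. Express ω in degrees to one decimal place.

Gall–Peters is a cylindrical equal-area projection with standard parallels at ±45°. For cylindrical equal-area with standard parallel φ₀, h = cos φ / cos φ₀ and k = cos φ₀ / cos φ, so h·k = 1.
At 40.7°: h = 1.072, k = 0.9327; principal scales a = 1.072, b = 0.9327.
sin(ω/2) = (a − b)/(a + b) = 0.1395/2.005 = 0.06957, so ω = 2 arcsin(0.06957) ≈ 8.0°.

8.0°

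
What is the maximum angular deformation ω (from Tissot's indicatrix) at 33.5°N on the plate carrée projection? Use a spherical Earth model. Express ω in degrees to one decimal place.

10.4°

For the equirectangular projection with φ₀ = 0 (plate carrée), h = 1 along meridians and k = sec φ along parallels.
At 33.5°: h = 1.000, k = 1.199; principal scales a = 1.199, b = 1.000.
sin(ω/2) = (a − b)/(a + b) = 0.1992/2.199 = 0.09058, so ω = 2 arcsin(0.09058) ≈ 10.4°.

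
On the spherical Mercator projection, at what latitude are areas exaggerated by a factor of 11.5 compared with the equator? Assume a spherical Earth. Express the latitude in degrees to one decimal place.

72.8°

Mercator areal scale is sec²φ.
sec²φ = 11.5  ⇒  cos²φ = 0.08696  ⇒  cos φ = 0.2949.
φ = arccos(0.2949) ≈ 72.8°.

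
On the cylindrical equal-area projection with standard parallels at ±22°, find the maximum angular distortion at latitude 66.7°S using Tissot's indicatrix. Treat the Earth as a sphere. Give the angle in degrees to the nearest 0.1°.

A cylindrical equal-area projection with standard parallel φ₀ has meridian scale h = cos φ / cos φ₀ and parallel scale k = cos φ₀ / cos φ (so areas are preserved, h·k = 1).
At 66.7°: h = 0.4266, k = 2.344; principal scales a = 2.344, b = 0.4266.
sin(ω/2) = (a − b)/(a + b) = 1.917/2.771 = 0.6921, so ω = 2 arcsin(0.6921) ≈ 87.6°.

87.6°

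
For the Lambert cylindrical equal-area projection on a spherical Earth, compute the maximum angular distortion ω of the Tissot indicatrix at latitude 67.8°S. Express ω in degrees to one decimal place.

97.2°

The Lambert cylindrical equal-area projection is the cylindrical equal-area projection with its standard parallel at the equator (φ₀ = 0). A cylindrical equal-area projection with standard parallel φ₀ has meridian scale h = cos φ / cos φ₀ and parallel scale k = cos φ₀ / cos φ (so areas are preserved, h·k = 1).
At 67.8°: h = 0.3778, k = 2.647; principal scales a = 2.647, b = 0.3778.
sin(ω/2) = (a − b)/(a + b) = 2.269/3.024 = 0.7501, so ω = 2 arcsin(0.7501) ≈ 97.2°.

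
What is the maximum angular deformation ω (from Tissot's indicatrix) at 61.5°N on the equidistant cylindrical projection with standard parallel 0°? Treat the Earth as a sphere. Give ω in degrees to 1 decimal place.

41.5°

In the plate carrée (x = Rλ, y = Rφ), meridians are true-scale (h = 1) and parallels are stretched by k = sec φ.
At 61.5°: h = 1.000, k = 2.096; principal scales a = 2.096, b = 1.000.
sin(ω/2) = (a − b)/(a + b) = 1.096/3.096 = 0.3540, so ω = 2 arcsin(0.3540) ≈ 41.5°.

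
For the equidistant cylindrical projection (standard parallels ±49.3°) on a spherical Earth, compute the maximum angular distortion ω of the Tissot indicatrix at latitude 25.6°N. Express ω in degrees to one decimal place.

18.5°

The equidistant cylindrical projection with φ₀ = 49.3° has h = 1 (meridians true) and k = cos φ₀ / cos φ along parallels.
At 25.6°: h = 1.000, k = 0.7231; principal scales a = 1.000, b = 0.7231.
sin(ω/2) = (a − b)/(a + b) = 0.2769/1.723 = 0.1607, so ω = 2 arcsin(0.1607) ≈ 18.5°.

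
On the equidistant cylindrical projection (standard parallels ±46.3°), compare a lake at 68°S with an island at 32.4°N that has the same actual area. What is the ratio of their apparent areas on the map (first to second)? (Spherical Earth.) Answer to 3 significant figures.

The equidistant cylindrical projection with φ₀ = 46.3° has h = 1 (meridians true) and k = cos φ₀ / cos φ along parallels.
Areal scale at 68°: h·k = 1.000 × 1.844 = 1.844.
Areal scale at 32.4°: h·k = 1.000 × 0.8183 = 0.8183.
Ratio = 1.844/0.8183 ≈ 2.25.

2.25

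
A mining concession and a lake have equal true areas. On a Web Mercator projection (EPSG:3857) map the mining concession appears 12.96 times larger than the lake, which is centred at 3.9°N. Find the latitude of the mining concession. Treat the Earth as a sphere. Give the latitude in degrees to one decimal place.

73.9°

On Mercator, (apparent₁)/(apparent₂) = sec²φ₁ / sec²φ₂ when true areas are equal.
cos²φ₂ / cos²φ₁ = 12.96  ⇒  cos φ₁ = cos 3.9° / √12.96 = 0.9977/3.600 = 0.2771.
φ₁ = arccos(0.2771) ≈ 73.9°.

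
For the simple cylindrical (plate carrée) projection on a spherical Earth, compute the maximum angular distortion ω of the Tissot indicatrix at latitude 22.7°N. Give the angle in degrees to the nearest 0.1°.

In the plate carrée (x = Rλ, y = Rφ), meridians are true-scale (h = 1) and parallels are stretched by k = sec φ.
At 22.7°: h = 1.000, k = 1.084; principal scales a = 1.084, b = 1.000.
sin(ω/2) = (a − b)/(a + b) = 0.08397/2.084 = 0.04029, so ω = 2 arcsin(0.04029) ≈ 4.6°.

4.6°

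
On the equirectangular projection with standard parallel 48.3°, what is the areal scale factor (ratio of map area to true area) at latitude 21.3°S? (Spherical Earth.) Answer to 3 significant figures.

0.714

The equidistant cylindrical projection with φ₀ = 48.3° has h = 1 (meridians true) and k = cos φ₀ / cos φ along parallels.
Areal scale = h·k = 1 × cos φ₀ / cos φ; at 21.3°, h = 1.000, k = 0.7140, so h·k = 0.7140.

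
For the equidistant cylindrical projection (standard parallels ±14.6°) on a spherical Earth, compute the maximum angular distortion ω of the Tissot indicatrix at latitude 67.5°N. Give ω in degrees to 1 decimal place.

With standard parallel φ₀ = 14.6°, the equirectangular projection gives x = Rλ cos φ₀, y = Rφ, so h = 1 and k = cos 14.6° / cos φ.
At 67.5°: h = 1.000, k = 2.529; principal scales a = 2.529, b = 1.000.
sin(ω/2) = (a − b)/(a + b) = 1.529/3.529 = 0.4332, so ω = 2 arcsin(0.4332) ≈ 51.3°.

51.3°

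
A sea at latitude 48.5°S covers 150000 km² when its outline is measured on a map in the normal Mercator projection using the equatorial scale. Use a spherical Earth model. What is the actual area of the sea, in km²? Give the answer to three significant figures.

65900 km²

The Mercator projection is conformal; its linear scale factor is the same in every direction and equals sec φ = 1/cos φ.
Areal scale = k² = sec²φ = 1/cos²(48.5°) = 1/0.6626² = 2.278.
True area = apparent / (areal scale) = 150000 / 2.278 ≈ 65900 km².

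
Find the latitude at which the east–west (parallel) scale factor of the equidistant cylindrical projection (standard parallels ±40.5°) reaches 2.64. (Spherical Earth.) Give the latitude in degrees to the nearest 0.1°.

In the equirectangular projection with standard parallel φ₀ = 40.5° (x = Rλ cos φ₀, y = Rφ), meridians are true-scale (h = 1) and the parallel scale is k = cos φ₀ / cos φ.
k = cos φ₀ / cos φ = 2.64  ⇒  cos φ = cos 40.5° / 2.64 = 0.2880.
φ = arccos(0.2880) ≈ 73.3°.

73.3°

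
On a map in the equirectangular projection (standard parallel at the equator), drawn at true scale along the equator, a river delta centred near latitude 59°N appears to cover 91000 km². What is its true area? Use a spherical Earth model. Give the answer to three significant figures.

46900 km²

For the equirectangular projection with φ₀ = 0 (plate carrée), h = 1 along meridians and k = sec φ along parallels.
Areal scale = h·k = 1 × sec φ; at 59°, h = 1.000, k = 1.942, so h·k = 1.942.
True area = apparent / (areal scale) = 91000 / 1.942 ≈ 46900 km².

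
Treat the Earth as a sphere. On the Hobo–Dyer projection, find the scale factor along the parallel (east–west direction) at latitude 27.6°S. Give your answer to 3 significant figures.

Hobo–Dyer is a cylindrical equal-area projection with standard parallels at ±37.5°. For cylindrical equal-area with standard parallel φ₀, h = cos φ / cos φ₀ and k = cos φ₀ / cos φ, so h·k = 1.
k = cos 37.5° / cos 27.6° = 0.7934/0.8862 = 0.8952.

0.895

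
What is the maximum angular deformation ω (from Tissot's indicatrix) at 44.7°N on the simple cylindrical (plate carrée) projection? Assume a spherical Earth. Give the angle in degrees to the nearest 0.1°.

19.5°

For the equirectangular projection with φ₀ = 0 (plate carrée), h = 1 along meridians and k = sec φ along parallels.
At 44.7°: h = 1.000, k = 1.407; principal scales a = 1.407, b = 1.000.
sin(ω/2) = (a − b)/(a + b) = 0.4069/2.407 = 0.1690, so ω = 2 arcsin(0.1690) ≈ 19.5°.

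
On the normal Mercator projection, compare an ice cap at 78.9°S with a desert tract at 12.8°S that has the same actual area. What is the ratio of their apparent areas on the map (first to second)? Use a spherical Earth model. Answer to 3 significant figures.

25.7

Mercator is conformal with k = sec φ, so areal scale = k² = sec²φ.
At 78.9°: sec²(78.9°) = 1/0.1925² = 26.98.
At 12.8°: sec²(12.8°) = 1/0.9751² = 1.052.
Ratio = 26.98/1.052 = cos²(12.8°)/cos²(78.9°) ≈ 25.7.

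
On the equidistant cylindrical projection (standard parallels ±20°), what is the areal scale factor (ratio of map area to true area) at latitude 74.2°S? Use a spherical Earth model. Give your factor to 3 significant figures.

In the equirectangular projection with standard parallel φ₀ = 20° (x = Rλ cos φ₀, y = Rφ), meridians are true-scale (h = 1) and the parallel scale is k = cos φ₀ / cos φ.
Areal scale = h·k = 1 × cos φ₀ / cos φ; at 74.2°, h = 1.000, k = 3.451, so h·k = 3.451.

3.45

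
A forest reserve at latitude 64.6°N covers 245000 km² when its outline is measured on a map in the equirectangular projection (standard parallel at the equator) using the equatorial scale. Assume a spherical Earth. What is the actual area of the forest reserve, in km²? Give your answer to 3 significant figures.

105000 km²

For the equirectangular projection with φ₀ = 0 (plate carrée), h = 1 along meridians and k = sec φ along parallels.
Areal scale = h·k = 1 × sec φ; at 64.6°, h = 1.000, k = 2.331, so h·k = 2.331.
True area = apparent / (areal scale) = 245000 / 2.331 ≈ 105000 km².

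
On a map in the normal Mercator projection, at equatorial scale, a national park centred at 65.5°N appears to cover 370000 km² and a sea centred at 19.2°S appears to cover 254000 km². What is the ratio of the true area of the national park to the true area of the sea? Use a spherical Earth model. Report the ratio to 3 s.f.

Since Mercator area scale is 1/cos²φ, the true area equals the apparent area multiplied by cos²φ.
True area of national park: 370000 × cos²(65.5°) = 370000 × 0.1720 = 63630 km².
True area of sea: 254000 × cos²(19.2°) = 254000 × 0.8918 = 226500 km².
Ratio = 63630 / 226500 ≈ 0.281.

0.281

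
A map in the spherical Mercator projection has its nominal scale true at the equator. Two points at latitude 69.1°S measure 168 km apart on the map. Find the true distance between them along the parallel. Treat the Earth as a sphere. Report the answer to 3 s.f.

59.9 km

Mercator is conformal, so the point scale is isotropic: h = k = sec φ = 1/cos φ.
Along the parallel at 69.1°, map distances are exaggerated by k = sec 69.1° = 2.803.
True distance = 168 / 2.803 = 168 × cos 69.1° ≈ 59.9 km.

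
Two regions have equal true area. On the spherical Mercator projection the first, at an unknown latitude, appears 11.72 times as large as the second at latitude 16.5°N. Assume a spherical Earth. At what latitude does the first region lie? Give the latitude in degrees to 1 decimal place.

For equal true areas on Mercator, apparent areas scale as sec²φ, so the ratio is cos²φ₂ / cos²φ₁.
cos²φ₂ / cos²φ₁ = 11.72  ⇒  cos φ₁ = cos 16.5° / √11.72 = 0.9588/3.423 = 0.2801.
φ₁ = arccos(0.2801) ≈ 73.7°.

73.7°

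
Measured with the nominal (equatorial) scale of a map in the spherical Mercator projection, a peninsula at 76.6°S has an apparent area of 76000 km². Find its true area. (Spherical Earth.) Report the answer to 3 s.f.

The Mercator projection is conformal; its linear scale factor is the same in every direction and equals sec φ = 1/cos φ.
Areal scale = k² = sec²φ = 1/cos²(76.6°) = 1/0.2317² = 18.62.
True area = apparent / (areal scale) = 76000 / 18.62 ≈ 4080 km².

4080 km²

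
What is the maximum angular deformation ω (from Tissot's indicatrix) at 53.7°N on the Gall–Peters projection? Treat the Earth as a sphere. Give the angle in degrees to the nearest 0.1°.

The Gall–Peters projection is cylindrical equal-area with φ₀ = 45°. For cylindrical equal-area with standard parallel φ₀, h = cos φ / cos φ₀ and k = cos φ₀ / cos φ, so h·k = 1.
At 53.7°: h = 0.8372, k = 1.194; principal scales a = 1.194, b = 0.8372.
sin(ω/2) = (a − b)/(a + b) = 0.3572/2.032 = 0.1758, so ω = 2 arcsin(0.1758) ≈ 20.3°.

20.3°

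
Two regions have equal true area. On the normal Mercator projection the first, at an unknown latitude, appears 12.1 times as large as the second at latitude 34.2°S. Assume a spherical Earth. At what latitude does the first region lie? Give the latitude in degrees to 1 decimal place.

76.2°

For equal true areas on Mercator, apparent areas scale as sec²φ, so the ratio is cos²φ₂ / cos²φ₁.
cos²φ₂ / cos²φ₁ = 12.1  ⇒  cos φ₁ = cos 34.2° / √12.1 = 0.8271/3.479 = 0.2378.
φ₁ = arccos(0.2378) ≈ 76.2°.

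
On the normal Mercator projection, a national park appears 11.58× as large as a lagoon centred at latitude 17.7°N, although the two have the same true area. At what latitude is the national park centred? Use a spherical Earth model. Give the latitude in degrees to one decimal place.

Mercator areal scale is sec²φ, so apparent-area ratio = sec²φ₁ / sec²φ₂ = cos²φ₂ / cos²φ₁.
cos²φ₂ / cos²φ₁ = 11.58  ⇒  cos φ₁ = cos 17.7° / √11.58 = 0.9527/3.403 = 0.2800.
φ₁ = arccos(0.2800) ≈ 73.7°.

73.7°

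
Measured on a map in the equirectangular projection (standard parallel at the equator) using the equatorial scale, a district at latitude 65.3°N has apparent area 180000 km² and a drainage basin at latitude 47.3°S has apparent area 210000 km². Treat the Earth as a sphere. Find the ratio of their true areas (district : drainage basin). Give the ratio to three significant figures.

0.528

On the plate carrée, areal scale = h·k = 1 × sec φ, so true area = apparent × cos φ.
True area of district: 180000 × cos(65.3°) = 180000 × 0.4179 = 75220 km².
True area of drainage basin: 210000 × cos(47.3°) = 210000 × 0.6782 = 142400 km².
Ratio = 75220 / 142400 ≈ 0.528.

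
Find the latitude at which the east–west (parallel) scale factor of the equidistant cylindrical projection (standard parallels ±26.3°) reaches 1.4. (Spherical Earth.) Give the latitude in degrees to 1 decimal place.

50.2°

The equidistant cylindrical projection with φ₀ = 26.3° has h = 1 (meridians true) and k = cos φ₀ / cos φ along parallels.
k = cos φ₀ / cos φ = 1.4  ⇒  cos φ = cos 26.3° / 1.4 = 0.6403.
φ = arccos(0.6403) ≈ 50.2°.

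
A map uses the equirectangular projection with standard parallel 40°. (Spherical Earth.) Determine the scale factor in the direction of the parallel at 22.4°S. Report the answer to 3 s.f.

0.829

In the equirectangular projection with standard parallel φ₀ = 40° (x = Rλ cos φ₀, y = Rφ), meridians are true-scale (h = 1) and the parallel scale is k = cos φ₀ / cos φ.
k = cos 40° / cos 22.4° = 0.7660/0.9245 = 0.8286.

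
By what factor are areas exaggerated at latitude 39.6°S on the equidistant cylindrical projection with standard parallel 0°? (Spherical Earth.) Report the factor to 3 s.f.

1.30

Plate carrée maps x = Rλ, y = Rφ. The meridian scale is h = 1 and the parallel scale is k = 1/cos φ = sec φ.
Areal scale = h·k = 1 × sec φ; at 39.6°, h = 1.000, k = 1.298, so h·k = 1.298.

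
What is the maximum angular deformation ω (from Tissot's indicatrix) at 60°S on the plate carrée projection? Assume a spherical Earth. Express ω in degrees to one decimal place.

Plate carrée maps x = Rλ, y = Rφ. The meridian scale is h = 1 and the parallel scale is k = 1/cos φ = sec φ.
At 60°: h = 1.000, k = 2.000; principal scales a = 2.000, b = 1.000.
sin(ω/2) = (a − b)/(a + b) = 1.0000/3.000 = 0.3333, so ω = 2 arcsin(0.3333) ≈ 38.9°.

38.9°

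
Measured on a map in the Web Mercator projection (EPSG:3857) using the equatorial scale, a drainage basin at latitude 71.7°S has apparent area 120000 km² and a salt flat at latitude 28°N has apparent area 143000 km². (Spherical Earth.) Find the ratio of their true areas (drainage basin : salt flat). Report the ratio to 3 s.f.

On Mercator the areal scale is sec²φ, so true area = apparent × cos²φ.
True area of drainage basin: 120000 × cos²(71.7°) = 120000 × 0.09859 = 11830 km².
True area of salt flat: 143000 × cos²(28°) = 143000 × 0.7796 = 111500 km².
Ratio = 11830 / 111500 ≈ 0.106.

0.106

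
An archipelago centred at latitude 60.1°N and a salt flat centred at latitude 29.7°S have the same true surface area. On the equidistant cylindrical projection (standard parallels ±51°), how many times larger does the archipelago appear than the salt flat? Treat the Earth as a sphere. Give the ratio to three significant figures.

In the equirectangular projection with standard parallel φ₀ = 51° (x = Rλ cos φ₀, y = Rφ), meridians are true-scale (h = 1) and the parallel scale is k = cos φ₀ / cos φ.
Areal scale at 60.1°: h·k = 1.000 × 1.262 = 1.262.
Areal scale at 29.7°: h·k = 1.000 × 0.7245 = 0.7245.
Ratio = 1.262/0.7245 ≈ 1.74.

1.74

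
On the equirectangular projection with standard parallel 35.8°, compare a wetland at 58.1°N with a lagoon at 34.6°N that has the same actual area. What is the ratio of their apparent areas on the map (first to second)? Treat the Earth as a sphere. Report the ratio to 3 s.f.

In the equirectangular projection with standard parallel φ₀ = 35.8° (x = Rλ cos φ₀, y = Rφ), meridians are true-scale (h = 1) and the parallel scale is k = cos φ₀ / cos φ.
Areal scale at 58.1°: h·k = 1.000 × 1.535 = 1.535.
Areal scale at 34.6°: h·k = 1.000 × 0.9853 = 0.9853.
Ratio = 1.535/0.9853 ≈ 1.56.

1.56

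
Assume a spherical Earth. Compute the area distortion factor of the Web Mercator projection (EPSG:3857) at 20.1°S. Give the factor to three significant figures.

Mercator is conformal, so the point scale is isotropic: h = k = sec φ = 1/cos φ.
Areal scale = k² = sec²φ = 1/cos²(20.1°) = 1/0.9391² = 1.134.

1.13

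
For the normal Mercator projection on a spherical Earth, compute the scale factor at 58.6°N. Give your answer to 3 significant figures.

1.92

Mercator is conformal, so the point scale is isotropic: h = k = sec φ = 1/cos φ.
k = 1/cos 58.6° = 1/0.5210 = 1.919.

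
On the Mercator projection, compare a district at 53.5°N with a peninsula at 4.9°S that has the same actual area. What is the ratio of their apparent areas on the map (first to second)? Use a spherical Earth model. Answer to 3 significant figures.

2.81

Mercator areal scale is sec²φ.
At 53.5°: sec²(53.5°) = 1/0.5948² = 2.826.
At 4.9°: sec²(4.9°) = 1/0.9963² = 1.007.
Ratio = 2.826/1.007 = cos²(4.9°)/cos²(53.5°) ≈ 2.81.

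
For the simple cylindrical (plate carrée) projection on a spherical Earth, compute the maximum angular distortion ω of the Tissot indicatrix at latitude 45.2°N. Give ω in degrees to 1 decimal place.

In the plate carrée (x = Rλ, y = Rφ), meridians are true-scale (h = 1) and parallels are stretched by k = sec φ.
At 45.2°: h = 1.000, k = 1.419; principal scales a = 1.419, b = 1.000.
sin(ω/2) = (a − b)/(a + b) = 0.4192/2.419 = 0.1733, so ω = 2 arcsin(0.1733) ≈ 20.0°.

20.0°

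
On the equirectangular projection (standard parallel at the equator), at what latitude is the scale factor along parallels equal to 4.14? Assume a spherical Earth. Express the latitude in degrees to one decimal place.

Plate carrée: h = 1, k = sec φ along parallels.
sec φ = 4.14  ⇒  cos φ = 0.2415  ⇒  φ ≈ 76.0°.

76.0°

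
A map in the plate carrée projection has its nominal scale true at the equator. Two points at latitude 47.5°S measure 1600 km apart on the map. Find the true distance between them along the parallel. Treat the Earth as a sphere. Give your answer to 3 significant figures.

1080 km

In the plate carrée (x = Rλ, y = Rφ), meridians are true-scale (h = 1) and parallels are stretched by k = sec φ.
Along the parallel at 47.5°, map distances are exaggerated by k = sec 47.5° = 1.480.
True distance = 1600 / 1.480 = 1600 × cos 47.5° ≈ 1080 km.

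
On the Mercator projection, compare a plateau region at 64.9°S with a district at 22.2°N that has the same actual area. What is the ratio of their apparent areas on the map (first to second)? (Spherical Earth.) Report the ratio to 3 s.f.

On Mercator, area is exaggerated by sec²φ = 1/cos²φ.
At 64.9°: sec²(64.9°) = 1/0.4242² = 5.557.
At 22.2°: sec²(22.2°) = 1/0.9259² = 1.167.
Ratio = 5.557/1.167 = cos²(22.2°)/cos²(64.9°) ≈ 4.76.

4.76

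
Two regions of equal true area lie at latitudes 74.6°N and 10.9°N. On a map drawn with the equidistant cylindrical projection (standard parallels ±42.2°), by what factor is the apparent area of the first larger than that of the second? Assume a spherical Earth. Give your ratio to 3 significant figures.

In the equirectangular projection with standard parallel φ₀ = 42.2° (x = Rλ cos φ₀, y = Rφ), meridians are true-scale (h = 1) and the parallel scale is k = cos φ₀ / cos φ.
Areal scale at 74.6°: h·k = 1.000 × 2.790 = 2.790.
Areal scale at 10.9°: h·k = 1.000 × 0.7544 = 0.7544.
Ratio = 2.790/0.7544 ≈ 3.70.

3.70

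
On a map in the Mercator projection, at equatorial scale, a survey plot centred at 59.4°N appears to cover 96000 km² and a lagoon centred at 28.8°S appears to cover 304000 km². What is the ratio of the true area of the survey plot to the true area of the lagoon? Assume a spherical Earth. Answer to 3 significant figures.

0.107

On Mercator the areal scale is sec²φ, so true area = apparent × cos²φ.
True area of survey plot: 96000 × cos²(59.4°) = 96000 × 0.2591 = 24880 km².
True area of lagoon: 304000 × cos²(28.8°) = 304000 × 0.7679 = 233400 km².
Ratio = 24880 / 233400 ≈ 0.107.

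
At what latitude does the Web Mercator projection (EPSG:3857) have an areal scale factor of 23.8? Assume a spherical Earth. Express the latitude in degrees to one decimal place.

78.2°

Mercator areal scale is sec²φ.
sec²φ = 23.8  ⇒  cos²φ = 0.04202  ⇒  cos φ = 0.2050.
φ = arccos(0.2050) ≈ 78.2°.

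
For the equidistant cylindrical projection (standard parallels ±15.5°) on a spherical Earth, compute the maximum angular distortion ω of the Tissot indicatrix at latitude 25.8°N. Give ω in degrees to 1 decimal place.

3.9°

In the equirectangular projection with standard parallel φ₀ = 15.5° (x = Rλ cos φ₀, y = Rφ), meridians are true-scale (h = 1) and the parallel scale is k = cos φ₀ / cos φ.
At 25.8°: h = 1.000, k = 1.070; principal scales a = 1.070, b = 1.000.
sin(ω/2) = (a − b)/(a + b) = 0.07032/2.070 = 0.03397, so ω = 2 arcsin(0.03397) ≈ 3.9°.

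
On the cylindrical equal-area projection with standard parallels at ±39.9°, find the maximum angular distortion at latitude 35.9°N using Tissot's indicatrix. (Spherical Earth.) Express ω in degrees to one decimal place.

Cylindrical equal-area (φ₀ = 39.9°): h = cos φ / cos 39.9° along meridians, k = cos 39.9° / cos φ along parallels; h·k = 1.
At 35.9°: h = 1.056, k = 0.9471; principal scales a = 1.056, b = 0.9471.
sin(ω/2) = (a − b)/(a + b) = 0.1088/2.003 = 0.05433, so ω = 2 arcsin(0.05433) ≈ 6.2°.

6.2°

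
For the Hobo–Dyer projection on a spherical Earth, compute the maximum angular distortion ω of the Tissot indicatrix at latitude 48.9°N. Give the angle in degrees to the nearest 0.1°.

The Hobo–Dyer projection is cylindrical equal-area with φ₀ = 37.5°. Cylindrical equal-area (φ₀ = 37.5°): h = cos φ / cos 37.5° along meridians, k = cos 37.5° / cos φ along parallels; h·k = 1.
At 48.9°: h = 0.8286, k = 1.207; principal scales a = 1.207, b = 0.8286.
sin(ω/2) = (a − b)/(a + b) = 0.3782/2.035 = 0.1858, so ω = 2 arcsin(0.1858) ≈ 21.4°.

21.4°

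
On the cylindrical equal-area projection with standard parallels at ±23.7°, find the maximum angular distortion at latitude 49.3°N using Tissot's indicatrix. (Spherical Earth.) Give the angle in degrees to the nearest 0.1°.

38.2°

Cylindrical equal-area (φ₀ = 23.7°): h = cos φ / cos 23.7° along meridians, k = cos 23.7° / cos φ along parallels; h·k = 1.
At 49.3°: h = 0.7122, k = 1.404; principal scales a = 1.404, b = 0.7122.
sin(ω/2) = (a − b)/(a + b) = 0.6920/2.116 = 0.3270, so ω = 2 arcsin(0.3270) ≈ 38.2°.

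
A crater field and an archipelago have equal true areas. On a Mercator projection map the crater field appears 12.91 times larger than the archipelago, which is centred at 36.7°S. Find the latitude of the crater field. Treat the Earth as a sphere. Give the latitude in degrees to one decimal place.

77.1°

For equal true areas on Mercator, apparent areas scale as sec²φ, so the ratio is cos²φ₂ / cos²φ₁.
cos²φ₂ / cos²φ₁ = 12.91  ⇒  cos φ₁ = cos 36.7° / √12.91 = 0.8018/3.593 = 0.2231.
φ₁ = arccos(0.2231) ≈ 77.1°.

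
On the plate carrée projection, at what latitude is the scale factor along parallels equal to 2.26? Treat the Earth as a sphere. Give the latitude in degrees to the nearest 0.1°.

63.7°

Plate carrée: h = 1, k = sec φ along parallels.
sec φ = 2.26  ⇒  cos φ = 0.4425  ⇒  φ ≈ 63.7°.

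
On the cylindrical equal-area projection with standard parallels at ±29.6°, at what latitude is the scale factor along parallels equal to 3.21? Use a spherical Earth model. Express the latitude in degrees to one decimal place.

74.3°

For cylindrical equal-area with standard parallel φ₀, h = cos φ / cos φ₀ and k = cos φ₀ / cos φ, so h·k = 1.
k = cos φ₀ / cos φ = 3.21  ⇒  cos φ = cos 29.6° / 3.21 = 0.2709.
φ = arccos(0.2709) ≈ 74.3°.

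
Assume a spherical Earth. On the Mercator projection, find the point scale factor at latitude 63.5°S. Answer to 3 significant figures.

2.24

Mercator is conformal, so the point scale is isotropic: h = k = sec φ = 1/cos φ.
k = 1/cos 63.5° = 1/0.4462 = 2.241.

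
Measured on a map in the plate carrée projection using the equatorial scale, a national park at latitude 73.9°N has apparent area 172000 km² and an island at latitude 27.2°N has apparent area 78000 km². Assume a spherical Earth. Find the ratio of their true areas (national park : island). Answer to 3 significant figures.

On the plate carrée, areal scale = h·k = 1 × sec φ, so true area = apparent × cos φ.
True area of national park: 172000 × cos(73.9°) = 172000 × 0.2773 = 47700 km².
True area of island: 78000 × cos(27.2°) = 78000 × 0.8894 = 69370 km².
Ratio = 47700 / 69370 ≈ 0.688.

0.688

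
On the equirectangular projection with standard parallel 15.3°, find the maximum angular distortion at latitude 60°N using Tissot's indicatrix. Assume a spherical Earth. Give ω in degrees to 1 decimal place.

In the equirectangular projection with standard parallel φ₀ = 15.3° (x = Rλ cos φ₀, y = Rφ), meridians are true-scale (h = 1) and the parallel scale is k = cos φ₀ / cos φ.
At 60°: h = 1.000, k = 1.929; principal scales a = 1.929, b = 1.000.
sin(ω/2) = (a − b)/(a + b) = 0.9291/2.929 = 0.3172, so ω = 2 arcsin(0.3172) ≈ 37.0°.

37.0°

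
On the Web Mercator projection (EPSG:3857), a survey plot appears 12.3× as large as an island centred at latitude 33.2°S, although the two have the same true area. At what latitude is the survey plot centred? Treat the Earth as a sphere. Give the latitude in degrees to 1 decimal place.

Mercator areal scale is sec²φ, so apparent-area ratio = sec²φ₁ / sec²φ₂ = cos²φ₂ / cos²φ₁.
cos²φ₂ / cos²φ₁ = 12.3  ⇒  cos φ₁ = cos 33.2° / √12.3 = 0.8368/3.507 = 0.2386.
φ₁ = arccos(0.2386) ≈ 76.2°.

76.2°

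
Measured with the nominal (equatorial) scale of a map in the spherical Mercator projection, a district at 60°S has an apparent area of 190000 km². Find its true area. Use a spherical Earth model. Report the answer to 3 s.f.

For Mercator, h = k = sec φ (a conformal cylindrical projection has a single point scale, 1/cos φ).
Areal scale = k² = sec²φ = 1/cos²(60°) = 1/0.5000² = 4.000.
True area = apparent / (areal scale) = 190000 / 4.000 ≈ 47500 km².

47500 km²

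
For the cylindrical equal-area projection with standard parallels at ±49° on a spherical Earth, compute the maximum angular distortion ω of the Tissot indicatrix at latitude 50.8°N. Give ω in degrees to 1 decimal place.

For cylindrical equal-area with standard parallel φ₀, h = cos φ / cos φ₀ and k = cos φ₀ / cos φ, so h·k = 1.
At 50.8°: h = 0.9634, k = 1.038; principal scales a = 1.038, b = 0.9634.
sin(ω/2) = (a − b)/(a + b) = 0.07465/2.001 = 0.03730, so ω = 2 arcsin(0.03730) ≈ 4.3°.

4.3°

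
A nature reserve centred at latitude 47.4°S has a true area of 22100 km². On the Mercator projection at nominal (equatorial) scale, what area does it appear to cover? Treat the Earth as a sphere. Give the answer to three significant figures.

48200 km²

For Mercator, h = k = sec φ (a conformal cylindrical projection has a single point scale, 1/cos φ).
Areal scale = k² = sec²φ = 1/cos²(47.4°) = 1/0.6769² = 2.183.
Apparent area = 22100 × 2.183 ≈ 48200 km².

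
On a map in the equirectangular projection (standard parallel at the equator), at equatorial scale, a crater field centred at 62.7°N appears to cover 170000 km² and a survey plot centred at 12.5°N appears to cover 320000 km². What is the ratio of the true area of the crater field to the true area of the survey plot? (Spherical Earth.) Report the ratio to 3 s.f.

Plate carrée has h = 1 and k = sec φ, giving areal scale sec φ; true area = (apparent area) · cos φ.
True area of crater field: 170000 × cos(62.7°) = 170000 × 0.4586 = 77970 km².
True area of survey plot: 320000 × cos(12.5°) = 320000 × 0.9763 = 312400 km².
Ratio = 77970 / 312400 ≈ 0.250.

0.250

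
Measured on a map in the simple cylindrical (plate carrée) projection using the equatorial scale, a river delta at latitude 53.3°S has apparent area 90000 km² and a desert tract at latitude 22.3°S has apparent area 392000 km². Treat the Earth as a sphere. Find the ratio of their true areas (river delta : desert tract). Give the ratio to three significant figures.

0.148

Plate carrée has h = 1 and k = sec φ, giving areal scale sec φ; true area = (apparent area) · cos φ.
True area of river delta: 90000 × cos(53.3°) = 90000 × 0.5976 = 53790 km².
True area of desert tract: 392000 × cos(22.3°) = 392000 × 0.9252 = 362700 km².
Ratio = 53790 / 362700 ≈ 0.148.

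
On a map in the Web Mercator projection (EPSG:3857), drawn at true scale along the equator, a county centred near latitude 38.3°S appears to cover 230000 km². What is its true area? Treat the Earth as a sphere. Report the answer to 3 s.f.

142000 km²

The Mercator projection is conformal; its linear scale factor is the same in every direction and equals sec φ = 1/cos φ.
Areal scale = k² = sec²φ = 1/cos²(38.3°) = 1/0.7848² = 1.624.
True area = apparent / (areal scale) = 230000 / 1.624 ≈ 142000 km².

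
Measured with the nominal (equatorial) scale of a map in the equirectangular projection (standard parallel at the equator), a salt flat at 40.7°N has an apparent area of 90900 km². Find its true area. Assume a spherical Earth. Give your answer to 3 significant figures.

68900 km²

Plate carrée maps x = Rλ, y = Rφ. The meridian scale is h = 1 and the parallel scale is k = 1/cos φ = sec φ.
Areal scale = h·k = 1 × sec φ; at 40.7°, h = 1.000, k = 1.319, so h·k = 1.319.
True area = apparent / (areal scale) = 90900 / 1.319 ≈ 68900 km².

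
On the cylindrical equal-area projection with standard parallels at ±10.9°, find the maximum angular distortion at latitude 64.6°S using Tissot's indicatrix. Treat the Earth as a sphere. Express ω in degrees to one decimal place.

For cylindrical equal-area with standard parallel φ₀, h = cos φ / cos φ₀ and k = cos φ₀ / cos φ, so h·k = 1.
At 64.6°: h = 0.4368, k = 2.289; principal scales a = 2.289, b = 0.4368.
sin(ω/2) = (a − b)/(a + b) = 1.852/2.726 = 0.6795, so ω = 2 arcsin(0.6795) ≈ 85.6°.

85.6°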